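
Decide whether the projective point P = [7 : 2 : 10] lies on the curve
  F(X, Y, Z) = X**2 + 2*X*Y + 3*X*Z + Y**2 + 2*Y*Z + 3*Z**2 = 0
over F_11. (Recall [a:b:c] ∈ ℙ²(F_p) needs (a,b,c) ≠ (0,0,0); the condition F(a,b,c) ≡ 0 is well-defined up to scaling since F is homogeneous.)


F(7,2,10) ≡ 4 (mod 11); P is NOT on the curve.

Evaluate F(7, 2, 10) term-by-term (mod 11).
  X**2 ↦ 1·49·1·1 = 49
  2*X*Y ↦ 2·7·2·1 = 28
  3*X*Z ↦ 3·7·1·10 = 210
  Y**2 ↦ 1·1·4·1 = 4
  2*Y*Z ↦ 2·1·2·10 = 40
  3*Z**2 ↦ 3·1·1·100 = 300
Sum: F(7, 2, 10) = (49) + (28) + (210) + (4) + (40) + (300) = 631.
Reducing mod 11: 631 ≡ 4 (mod 11).
Since F(a, b, c) ≡ 4 ≠ 0 (mod 11), P does NOT lie on the curve.


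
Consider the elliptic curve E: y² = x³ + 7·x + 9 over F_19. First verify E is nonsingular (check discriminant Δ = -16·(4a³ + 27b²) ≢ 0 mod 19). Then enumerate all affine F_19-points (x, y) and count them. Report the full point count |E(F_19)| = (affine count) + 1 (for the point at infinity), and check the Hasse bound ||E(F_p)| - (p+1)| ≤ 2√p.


Affine points = {(0, 3), (0, 16), (1, 6), (1, 13), (3, 0), (4, 5), (4, 14), (5, 6), (5, 13), (6, 1), (6, 18), (8, 8), (8, 11), (11, 7), (11, 12), (12, 4), (12, 15), (13, 6), (13, 13), (14, 1), (14, 18), (17, 5), (17, 14), (18, 1), (18, 18)}; affine count = 25; |E(F_19)| = 26.

Discriminant check: Δ ∝ 4a³ + 27b² = 4·7³ + 27·9² = 4·343 + 27·81 ≡ 6 (mod 19). Nonzero ⇒ E is nonsingular.
For each x ∈ F_19, compute rhs = x³ + 7·x + 9 mod 19, then count y ∈ F_19 with y² ≡ rhs.
  x = 0: rhs = 9, matching y values: 3, 16 (2 points).
  x = 1: rhs = 17, matching y values: 6, 13 (2 points).
  x = 2: rhs = 12, matching y values: none (0 points).
  x = 3: rhs = 0, matching y values: 0 (1 points).
  x = 4: rhs = 6, matching y values: 5, 14 (2 points).
  x = 5: rhs = 17, matching y values: 6, 13 (2 points).
  x = 6: rhs = 1, matching y values: 1, 18 (2 points).
  x = 7: rhs = 2, matching y values: none (0 points).
  x = 8: rhs = 7, matching y values: 8, 11 (2 points).
  x = 9: rhs = 3, matching y values: none (0 points).
  x = 10: rhs = 15, matching y values: none (0 points).
  x = 11: rhs = 11, matching y values: 7, 12 (2 points).
  x = 12: rhs = 16, matching y values: 4, 15 (2 points).
  x = 13: rhs = 17, matching y values: 6, 13 (2 points).
  x = 14: rhs = 1, matching y values: 1, 18 (2 points).
  x = 15: rhs = 12, matching y values: none (0 points).
  x = 16: rhs = 18, matching y values: none (0 points).
  x = 17: rhs = 6, matching y values: 5, 14 (2 points).
  x = 18: rhs = 1, matching y values: 1, 18 (2 points).
Total affine count: 25.
Full point count |E(F_19)| = 25 + 1 = 26.
Hasse bound: |26 − (19+1)| = |6| = 6 ≤ 2√19 ≈ 8.7178 ✓.


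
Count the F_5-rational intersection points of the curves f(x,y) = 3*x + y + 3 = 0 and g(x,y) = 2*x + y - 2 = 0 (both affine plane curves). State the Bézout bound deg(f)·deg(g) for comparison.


Common zeros: {(0, 2)}; count = 1; Bézout bound = 1.

deg(f) = 1, deg(g) = 1, so Bézout bound = 1.
Scan x ∈ F_5. For each x, list the y ∈ F_5 with f(x, y) ≡ 0 and those with g(x, y) ≡ 0 (mod 5); the common zeros in that column are the intersection.
  x = 0: f ≡ 0 at y ∈ {2}; g ≡ 0 at y ∈ {2}; common: {2}.
  x = 1: f ≡ 0 at y ∈ {4}; g ≡ 0 at y ∈ {0}; common: ∅.
  x = 2: f ≡ 0 at y ∈ {1}; g ≡ 0 at y ∈ {3}; common: ∅.
  x = 3: f ≡ 0 at y ∈ {3}; g ≡ 0 at y ∈ {1}; common: ∅.
  x = 4: f ≡ 0 at y ∈ {0}; g ≡ 0 at y ∈ {4}; common: ∅.
Collecting: common zeros = {(0, 2)}, so the count is 1.
Comparison with the Bézout bound: 1 ≤ 1 = deg(f)·deg(g), as expected for curves with no common component (the bound is attained).


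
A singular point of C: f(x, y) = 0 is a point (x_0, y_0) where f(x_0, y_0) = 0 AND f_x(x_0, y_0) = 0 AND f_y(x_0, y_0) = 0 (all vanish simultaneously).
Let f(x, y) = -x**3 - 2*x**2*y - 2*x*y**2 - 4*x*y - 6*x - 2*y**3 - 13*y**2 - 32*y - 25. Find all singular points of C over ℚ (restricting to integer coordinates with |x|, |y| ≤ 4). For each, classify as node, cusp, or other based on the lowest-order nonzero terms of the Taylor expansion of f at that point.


Singular points: {(2, -3)}; classification: cusp.

Compute partial derivatives:
  f_x = -3*x**2 - 4*x*y - 2*y**2 - 4*y - 6.
  f_y = -2*x**2 - 4*x*y - 4*x - 6*y**2 - 26*y - 32.
Scan x_0 ∈ {−4, ..., 4}. For each x_0, f_y(x_0, y) is a polynomial in y; find its integer roots y ∈ {−4, ..., 4}, then test f_x and f at those candidates.
  x = -4: f_y(-4, y) = -6*y**2 - 10*y - 48; no integer root y with |y| ≤ 4.
  x = -3: f_y(-3, y) = -6*y**2 - 14*y - 38; no integer root y with |y| ≤ 4.
  x = -2: f_y(-2, y) = -6*y**2 - 18*y - 32; no integer root y with |y| ≤ 4.
  x = -1: f_y(-1, y) = -6*y**2 - 22*y - 30; no integer root y with |y| ≤ 4.
  x = 0: f_y(0, y) = -6*y**2 - 26*y - 32; no integer root y with |y| ≤ 4.
  x = 1: f_y(1, y) = -6*y**2 - 30*y - 38; no integer root y with |y| ≤ 4.
  x = 2: f_y(2, y) = -6*y**2 - 34*y - 48; vanishes at y ∈ {-3}. (2, -3): f_x = 0, f = 0 — SINGULAR.
  x = 3: f_y(3, y) = -6*y**2 - 38*y - 62; no integer root y with |y| ≤ 4.
  x = 4: f_y(4, y) = -6*y**2 - 42*y - 80; no integer root y with |y| ≤ 4.
Only singular point on the grid: (2, -3).
Classify: substitute x = 2 + u, y = -3 + v and expand: f = -u**3 - 2*u**2*v - 2*u*v**2 - 2*v**3 + v**2.
No constant or linear terms (consistent with a singular point). Quadratic part: v**2. Cubic part: -u**3 - 2*u**2*v - 2*u*v**2 - 2*v**3.
The quadratic part v**2 is a perfect square, so there is a single (double) tangent line v = 0, i.e. y = -3. Restricting the cubic part to that line (v = 0) leaves -u**3 ≠ 0, so f is not divisible by v and the branch is v² ≈ u**3 to lowest order — this is a cusp.
Classification: cusp.


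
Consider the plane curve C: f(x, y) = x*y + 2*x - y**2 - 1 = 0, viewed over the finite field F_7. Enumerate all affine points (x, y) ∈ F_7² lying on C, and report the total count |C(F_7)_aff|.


Affine F_7-points: {(2, 3), (2, 6), (3, 1), (3, 2), (4, 0), (4, 4)}; count = 6.

For each of the 49 pairs (x, y) ∈ F_7², evaluate f(x, y) mod 7. Record the zeros.
  x = 0: [0↦6, 1↦5, 2↦2, 3↦4, 4↦4, 5↦2, 6↦5]  zeros at y ∈ ∅
  x = 1: [0↦1, 1↦1, 2↦6, 3↦2, 4↦3, 5↦2, 6↦6]  zeros at y ∈ ∅
  x = 2: [0↦3, 1↦4, 2↦3, 3↦0, 4↦2, 5↦2, 6↦0]  zeros at y ∈ {3, 6}
  x = 3: [0↦5, 1↦0, 2↦0, 3↦5, 4↦1, 5↦2, 6↦1]  zeros at y ∈ {1, 2}
  x = 4: [0↦0, 1↦3, 2↦4, 3↦3, 4↦0, 5↦2, 6↦2]  zeros at y ∈ {0, 4}
  x = 5: [0↦2, 1↦6, 2↦1, 3↦1, 4↦6, 5↦2, 6↦3]  zeros at y ∈ ∅
  x = 6: [0↦4, 1↦2, 2↦5, 3↦6, 4↦5, 5↦2, 6↦4]  zeros at y ∈ ∅
Collecting zeros: affine points = {(2, 3), (2, 6), (3, 1), (3, 2), (4, 0), (4, 4)}.
Total count |C(F_7)_aff| = 6.


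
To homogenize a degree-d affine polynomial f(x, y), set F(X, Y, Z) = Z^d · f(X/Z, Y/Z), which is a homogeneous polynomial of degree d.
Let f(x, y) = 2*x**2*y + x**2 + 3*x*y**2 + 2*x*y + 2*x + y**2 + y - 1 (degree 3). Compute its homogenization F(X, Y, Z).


F(X, Y, Z) = 2*X**2*Y + X**2*Z + 3*X*Y**2 + 2*X*Y*Z + 2*X*Z**2 + Y**2*Z + Y*Z**2 - Z**3

deg(f) = 3.
Substitute x = X/Z, y = Y/Z into f, then multiply by Z^3.
  monomial 2·x^2·y^1 ↦ 2·X^2·Y^1·Z^0.
  monomial 1·x^2·y^0 ↦ 1·X^2·Y^0·Z^1.
  monomial 3·x^1·y^2 ↦ 3·X^1·Y^2·Z^0.
  monomial 2·x^1·y^1 ↦ 2·X^1·Y^1·Z^1.
  monomial 2·x^1·y^0 ↦ 2·X^1·Y^0·Z^2.
  monomial 1·x^0·y^2 ↦ 1·X^0·Y^2·Z^1.
  monomial 1·x^0·y^1 ↦ 1·X^0·Y^1·Z^2.
  monomial -1·x^0·y^0 ↦ -1·X^0·Y^0·Z^3.
Collecting: F(X, Y, Z) = 2*X**2*Y + X**2*Z + 3*X*Y**2 + 2*X*Y*Z + 2*X*Z**2 + Y**2*Z + Y*Z**2 - Z**3.


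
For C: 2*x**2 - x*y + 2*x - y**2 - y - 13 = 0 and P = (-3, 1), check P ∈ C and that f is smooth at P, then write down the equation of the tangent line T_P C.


Tangent line at P: -11*x - 33 = 0.

Step 1: f(-3, 1) = 0, so P lies on C.
Step 2: partial derivatives
  f_x(x, y) = 4*x - y + 2, f_y(x, y) = -x - 2*y - 1.
  f_x(P) = -11, f_y(P) = 0 (gradient nonzero, so P is smooth).
Step 3: tangent line at P: -11·(x − -3) + 0·(y − 1) = 0.
Expanding: -11*x - 33 = 0.


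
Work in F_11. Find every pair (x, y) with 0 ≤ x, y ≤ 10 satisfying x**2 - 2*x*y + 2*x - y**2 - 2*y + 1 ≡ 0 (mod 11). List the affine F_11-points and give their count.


Affine F_11-points: {(10, 0)}; count = 1.

For each of the 121 pairs (x, y) ∈ F_11², evaluate f(x, y) mod 11. Record the zeros.
  x = 0: [0↦1, 1↦9, 2↦4, 3↦8, 4↦10, 5↦10, 6↦8, 7↦4, 8↦9, 9↦1, 10↦2]  zeros at y ∈ ∅
  x = 1: [0↦4, 1↦10, 2↦3, 3↦5, 4↦5, 5↦3, 6↦10, 7↦4, 8↦7, 9↦8, 10↦7]  zeros at y ∈ ∅
  x = 2: [0↦9, 1↦2, 2↦4, 3↦4, 4↦2, 5↦9, 6↦3, 7↦6, 8↦7, 9↦6, 10↦3]  zeros at y ∈ ∅
  x = 3: [0↦5, 1↦7, 2↦7, 3↦5, 4↦1, 5↦6, 6↦9, 7↦10, 8↦9, 9↦6, 10↦1]  zeros at y ∈ ∅
  x = 4: [0↦3, 1↦3, 2↦1, 3↦8, 4↦2, 5↦5, 6↦6, 7↦5, 8↦2, 9↦8, 10↦1]  zeros at y ∈ ∅
  x = 5: [0↦3, 1↦1, 2↦8, 3↦2, 4↦5, 5↦6, 6↦5, 7↦2, 8↦8, 9↦1, 10↦3]  zeros at y ∈ ∅
  x = 6: [0↦5, 1↦1, 2↦6, 3↦9, 4↦10, 5↦9, 6↦6, 7↦1, 8↦5, 9↦7, 10↦7]  zeros at y ∈ ∅
  x = 7: [0↦9, 1↦3, 2↦6, 3↦7, 4↦6, 5↦3, 6↦9, 7↦2, 8↦4, 9↦4, 10↦2]  zeros at y ∈ ∅
  x = 8: [0↦4, 1↦7, 2↦8, 3↦7, 4↦4, 5↦10, 6↦3, 7↦5, 8↦5, 9↦3, 10↦10]  zeros at y ∈ ∅
  x = 9: [0↦1, 1↦2, 2↦1, 3↦9, 4↦4, 5↦8, 6↦10, 7↦10, 8↦8, 9↦4, 10↦9]  zeros at y ∈ ∅
  x = 10: [0↦0, 1↦10, 2↦7, 3↦2, 4↦6, 5↦8, 6↦8, 7↦6, 8↦2, 9↦7, 10↦10]  zeros at y ∈ {0}
Collecting zeros: affine points = {(10, 0)}.
Total count |C(F_11)_aff| = 1.


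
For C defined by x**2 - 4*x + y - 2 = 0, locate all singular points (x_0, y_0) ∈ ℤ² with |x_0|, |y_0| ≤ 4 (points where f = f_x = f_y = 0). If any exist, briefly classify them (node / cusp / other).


No singular points in the scanned grid; C is smooth there.

Compute partial derivatives:
  f_x = 2*x - 4.
  f_y = 1.
f_y = 1 is a nonzero constant, so f_y never vanishes: no point (x, y) can satisfy f = f_x = f_y = 0. In particular no (x, y) ∈ {−4, ..., 4}² is singular; the curve is smooth.


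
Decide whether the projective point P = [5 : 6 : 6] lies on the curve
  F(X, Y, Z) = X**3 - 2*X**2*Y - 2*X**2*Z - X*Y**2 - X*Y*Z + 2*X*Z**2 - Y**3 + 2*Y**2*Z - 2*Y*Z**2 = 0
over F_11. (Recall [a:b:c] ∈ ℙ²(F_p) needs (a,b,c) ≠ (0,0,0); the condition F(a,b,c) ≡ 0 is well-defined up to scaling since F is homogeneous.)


F(5,6,6) ≡ 2 (mod 11); P is NOT on the curve.

Evaluate F(5, 6, 6) term-by-term (mod 11).
  X**3 ↦ 1·125·1·1 = 125
  -2*X**2*Y ↦ -2·25·6·1 = -300
  -2*X**2*Z ↦ -2·25·1·6 = -300
  -X*Y**2 ↦ -1·5·36·1 = -180
  -X*Y*Z ↦ -1·5·6·6 = -180
  2*X*Z**2 ↦ 2·5·1·36 = 360
  -Y**3 ↦ -1·1·216·1 = -216
  2*Y**2*Z ↦ 2·1·36·6 = 432
  -2*Y*Z**2 ↦ -2·1·6·36 = -432
Sum: F(5, 6, 6) = (125) + (-300) + (-300) + (-180) + (-180) + (360) + (-216) + (432) + (-432) = -691.
Reducing mod 11: -691 ≡ 2 (mod 11).
Since F(a, b, c) ≡ 2 ≠ 0 (mod 11), P does NOT lie on the curve.


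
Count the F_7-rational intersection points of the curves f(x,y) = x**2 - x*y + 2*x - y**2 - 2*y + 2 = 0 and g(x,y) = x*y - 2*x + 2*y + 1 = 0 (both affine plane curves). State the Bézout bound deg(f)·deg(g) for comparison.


Common zeros: {(1, 5)}; count = 1; Bézout bound = 4.

deg(f) = 2, deg(g) = 2, so Bézout bound = 4.
Scan x ∈ F_7. For each x, list the y ∈ F_7 with f(x, y) ≡ 0 and those with g(x, y) ≡ 0 (mod 7); the common zeros in that column are the intersection.
  x = 0: f ≡ 0 at y ∈ ∅; g ≡ 0 at y ∈ {3}; common: ∅.
  x = 1: f ≡ 0 at y ∈ {5, 6}; g ≡ 0 at y ∈ {5}; common: {5}.
  x = 2: f ≡ 0 at y ∈ {5}; g ≡ 0 at y ∈ {6}; common: ∅.
  x = 3: f ≡ 0 at y ∈ {3, 6}; g ≡ 0 at y ∈ {1}; common: ∅.
  x = 4: f ≡ 0 at y ∈ {4}; g ≡ 0 at y ∈ {0}; common: ∅.
  x = 5: f ≡ 0 at y ∈ {3, 4}; g ≡ 0 at y ∈ ∅; common: ∅.
  x = 6: f ≡ 0 at y ∈ ∅; g ≡ 0 at y ∈ {4}; common: ∅.
Collecting: common zeros = {(1, 5)}, so the count is 1.
Comparison with the Bézout bound: 1 ≤ 4 = deg(f)·deg(g), as expected for curves with no common component (the affine F_7-count falls short of the bound because intersections may lie at infinity, over extension fields, or carry multiplicity).


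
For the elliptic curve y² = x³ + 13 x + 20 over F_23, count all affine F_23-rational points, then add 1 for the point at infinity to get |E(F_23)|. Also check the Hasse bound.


Affine points = {(2, 10), (2, 13), (5, 7), (5, 16), (10, 0), (12, 8), (12, 15), (14, 5), (14, 18), (15, 5), (15, 18), (16, 0), (17, 5), (17, 18), (20, 0), (21, 3), (21, 20), (22, 11), (22, 12)}; affine count = 19; |E(F_23)| = 20.

Discriminant check: Δ ∝ 4a³ + 27b² = 4·13³ + 27·20² = 4·2197 + 27·400 ≡ 15 (mod 23). Nonzero ⇒ E is nonsingular.
For each x ∈ F_23, compute rhs = x³ + 13·x + 20 mod 23, then count y ∈ F_23 with y² ≡ rhs.
  x = 0: rhs = 20, matching y values: none (0 points).
  x = 1: rhs = 11, matching y values: none (0 points).
  x = 2: rhs = 8, matching y values: 10, 13 (2 points).
  x = 3: rhs = 17, matching y values: none (0 points).
  x = 4: rhs = 21, matching y values: none (0 points).
  x = 5: rhs = 3, matching y values: 7, 16 (2 points).
  x = 6: rhs = 15, matching y values: none (0 points).
  x = 7: rhs = 17, matching y values: none (0 points).
  x = 8: rhs = 15, matching y values: none (0 points).
  x = 9: rhs = 15, matching y values: none (0 points).
  x = 10: rhs = 0, matching y values: 0 (1 points).
  x = 11: rhs = 22, matching y values: none (0 points).
  x = 12: rhs = 18, matching y values: 8, 15 (2 points).
  x = 13: rhs = 17, matching y values: none (0 points).
  x = 14: rhs = 2, matching y values: 5, 18 (2 points).
  x = 15: rhs = 2, matching y values: 5, 18 (2 points).
  x = 16: rhs = 0, matching y values: 0 (1 points).
  x = 17: rhs = 2, matching y values: 5, 18 (2 points).
  x = 18: rhs = 14, matching y values: none (0 points).
  x = 19: rhs = 19, matching y values: none (0 points).
  x = 20: rhs = 0, matching y values: 0 (1 points).
  x = 21: rhs = 9, matching y values: 3, 20 (2 points).
  x = 22: rhs = 6, matching y values: 11, 12 (2 points).
Total affine count: 19.
Full point count |E(F_23)| = 19 + 1 = 20.
Hasse bound: |20 − (23+1)| = |-4| = 4 ≤ 2√23 ≈ 9.5917 ✓.


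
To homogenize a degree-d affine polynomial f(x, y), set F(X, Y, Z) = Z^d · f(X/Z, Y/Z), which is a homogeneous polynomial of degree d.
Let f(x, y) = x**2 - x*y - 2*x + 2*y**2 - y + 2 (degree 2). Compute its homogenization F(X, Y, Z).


F(X, Y, Z) = X**2 - X*Y - 2*X*Z + 2*Y**2 - Y*Z + 2*Z**2

deg(f) = 2.
Substitute x = X/Z, y = Y/Z into f, then multiply by Z^2.
  monomial 1·x^2·y^0 ↦ 1·X^2·Y^0·Z^0.
  monomial -1·x^1·y^1 ↦ -1·X^1·Y^1·Z^0.
  monomial -2·x^1·y^0 ↦ -2·X^1·Y^0·Z^1.
  monomial 2·x^0·y^2 ↦ 2·X^0·Y^2·Z^0.
  monomial -1·x^0·y^1 ↦ -1·X^0·Y^1·Z^1.
  monomial 2·x^0·y^0 ↦ 2·X^0·Y^0·Z^2.
Collecting: F(X, Y, Z) = X**2 - X*Y - 2*X*Z + 2*Y**2 - Y*Z + 2*Z**2.


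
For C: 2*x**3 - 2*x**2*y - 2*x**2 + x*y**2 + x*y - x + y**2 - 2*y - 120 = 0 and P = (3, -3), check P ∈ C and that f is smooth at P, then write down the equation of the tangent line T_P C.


Tangent line at P: 83*x - 41*y - 372 = 0.

Step 1: f(3, -3) = 0, so P lies on C.
Step 2: partial derivatives
  f_x(x, y) = 6*x**2 - 4*x*y - 4*x + y**2 + y - 1, f_y(x, y) = -2*x**2 + 2*x*y + x + 2*y - 2.
  f_x(P) = 83, f_y(P) = -41 (gradient nonzero, so P is smooth).
Step 3: tangent line at P: 83·(x − 3) + -41·(y − -3) = 0.
Expanding: 83*x - 41*y - 372 = 0.


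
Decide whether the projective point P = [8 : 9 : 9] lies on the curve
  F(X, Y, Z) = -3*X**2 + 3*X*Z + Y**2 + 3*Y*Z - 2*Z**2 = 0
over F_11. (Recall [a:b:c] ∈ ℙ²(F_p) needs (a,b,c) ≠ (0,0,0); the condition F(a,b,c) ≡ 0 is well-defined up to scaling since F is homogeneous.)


F(8,9,9) ≡ 10 (mod 11); P is NOT on the curve.

Evaluate F(8, 9, 9) term-by-term (mod 11).
  -3*X**2 ↦ -3·64·1·1 = -192
  3*X*Z ↦ 3·8·1·9 = 216
  Y**2 ↦ 1·1·81·1 = 81
  3*Y*Z ↦ 3·1·9·9 = 243
  -2*Z**2 ↦ -2·1·1·81 = -162
Sum: F(8, 9, 9) = (-192) + (216) + (81) + (243) + (-162) = 186.
Reducing mod 11: 186 ≡ 10 (mod 11).
Since F(a, b, c) ≡ 10 ≠ 0 (mod 11), P does NOT lie on the curve.


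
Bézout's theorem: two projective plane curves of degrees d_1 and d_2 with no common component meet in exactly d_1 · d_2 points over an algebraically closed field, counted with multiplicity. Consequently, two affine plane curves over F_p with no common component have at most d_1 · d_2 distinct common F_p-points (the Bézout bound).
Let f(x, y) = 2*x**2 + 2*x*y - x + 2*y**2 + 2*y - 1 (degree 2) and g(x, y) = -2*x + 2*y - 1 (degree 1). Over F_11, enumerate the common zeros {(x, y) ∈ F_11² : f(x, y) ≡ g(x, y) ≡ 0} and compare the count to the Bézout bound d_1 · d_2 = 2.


Common zeros: {(5, 0), (9, 4)}; count = 2; Bézout bound = 2.

deg(f) = 2, deg(g) = 1, so Bézout bound = 2.
Scan x ∈ F_11. For each x, list the y ∈ F_11 with f(x, y) ≡ 0 and those with g(x, y) ≡ 0 (mod 11); the common zeros in that column are the intersection.
  x = 0: f ≡ 0 at y ∈ {2, 8}; g ≡ 0 at y ∈ {6}; common: ∅.
  x = 1: f ≡ 0 at y ∈ {0, 9}; g ≡ 0 at y ∈ {7}; common: ∅.
  x = 2: f ≡ 0 at y ∈ ∅; g ≡ 0 at y ∈ {8}; common: ∅.
  x = 3: f ≡ 0 at y ∈ ∅; g ≡ 0 at y ∈ {9}; common: ∅.
  x = 4: f ≡ 0 at y ∈ {2, 4}; g ≡ 0 at y ∈ {10}; common: ∅.
  x = 5: f ≡ 0 at y ∈ {0, 5}; g ≡ 0 at y ∈ {0}; common: {0}.
  x = 6: f ≡ 0 at y ∈ ∅; g ≡ 0 at y ∈ {1}; common: ∅.
  x = 7: f ≡ 0 at y ∈ {5, 9}; g ≡ 0 at y ∈ {2}; common: ∅.
  x = 8: f ≡ 0 at y ∈ ∅; g ≡ 0 at y ∈ {3}; common: ∅.
  x = 9: f ≡ 0 at y ∈ {4, 8}; g ≡ 0 at y ∈ {4}; common: {4}.
  x = 10: f ≡ 0 at y ∈ ∅; g ≡ 0 at y ∈ {5}; common: ∅.
Collecting: common zeros = {(5, 0), (9, 4)}, so the count is 2.
Comparison with the Bézout bound: 2 ≤ 2 = deg(f)·deg(g), as expected for curves with no common component (the bound is attained).


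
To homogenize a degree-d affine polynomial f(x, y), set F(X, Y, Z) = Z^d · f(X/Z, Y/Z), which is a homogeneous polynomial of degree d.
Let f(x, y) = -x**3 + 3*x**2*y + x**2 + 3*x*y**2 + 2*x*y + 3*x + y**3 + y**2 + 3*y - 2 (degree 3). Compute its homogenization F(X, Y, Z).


F(X, Y, Z) = -X**3 + 3*X**2*Y + X**2*Z + 3*X*Y**2 + 2*X*Y*Z + 3*X*Z**2 + Y**3 + Y**2*Z + 3*Y*Z**2 - 2*Z**3

deg(f) = 3.
Substitute x = X/Z, y = Y/Z into f, then multiply by Z^3.
  monomial -1·x^3·y^0 ↦ -1·X^3·Y^0·Z^0.
  monomial 3·x^2·y^1 ↦ 3·X^2·Y^1·Z^0.
  monomial 1·x^2·y^0 ↦ 1·X^2·Y^0·Z^1.
  monomial 3·x^1·y^2 ↦ 3·X^1·Y^2·Z^0.
  monomial 2·x^1·y^1 ↦ 2·X^1·Y^1·Z^1.
  monomial 3·x^1·y^0 ↦ 3·X^1·Y^0·Z^2.
  monomial 1·x^0·y^3 ↦ 1·X^0·Y^3·Z^0.
  monomial 1·x^0·y^2 ↦ 1·X^0·Y^2·Z^1.
  monomial 3·x^0·y^1 ↦ 3·X^0·Y^1·Z^2.
  monomial -2·x^0·y^0 ↦ -2·X^0·Y^0·Z^3.
Collecting: F(X, Y, Z) = -X**3 + 3*X**2*Y + X**2*Z + 3*X*Y**2 + 2*X*Y*Z + 3*X*Z**2 + Y**3 + Y**2*Z + 3*Y*Z**2 - 2*Z**3.


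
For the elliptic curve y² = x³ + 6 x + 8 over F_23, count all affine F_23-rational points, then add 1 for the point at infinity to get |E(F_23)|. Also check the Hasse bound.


Affine points = {(0, 10), (0, 13), (4, 2), (4, 21), (5, 5), (5, 18), (7, 5), (7, 18), (8, 4), (8, 19), (9, 3), (9, 20), (11, 5), (11, 18), (13, 11), (13, 12), (15, 0), (17, 3), (17, 20), (19, 9), (19, 14), (20, 3), (20, 20), (22, 1), (22, 22)}; affine count = 25; |E(F_23)| = 26.

Discriminant check: Δ ∝ 4a³ + 27b² = 4·6³ + 27·8² = 4·216 + 27·64 ≡ 16 (mod 23). Nonzero ⇒ E is nonsingular.
For each x ∈ F_23, compute rhs = x³ + 6·x + 8 mod 23, then count y ∈ F_23 with y² ≡ rhs.
  x = 0: rhs = 8, matching y values: 10, 13 (2 points).
  x = 1: rhs = 15, matching y values: none (0 points).
  x = 2: rhs = 5, matching y values: none (0 points).
  x = 3: rhs = 7, matching y values: none (0 points).
  x = 4: rhs = 4, matching y values: 2, 21 (2 points).
  x = 5: rhs = 2, matching y values: 5, 18 (2 points).
  x = 6: rhs = 7, matching y values: none (0 points).
  x = 7: rhs = 2, matching y values: 5, 18 (2 points).
  x = 8: rhs = 16, matching y values: 4, 19 (2 points).
  x = 9: rhs = 9, matching y values: 3, 20 (2 points).
  x = 10: rhs = 10, matching y values: none (0 points).
  x = 11: rhs = 2, matching y values: 5, 18 (2 points).
  x = 12: rhs = 14, matching y values: none (0 points).
  x = 13: rhs = 6, matching y values: 11, 12 (2 points).
  x = 14: rhs = 7, matching y values: none (0 points).
  x = 15: rhs = 0, matching y values: 0 (1 points).
  x = 16: rhs = 14, matching y values: none (0 points).
  x = 17: rhs = 9, matching y values: 3, 20 (2 points).
  x = 18: rhs = 14, matching y values: none (0 points).
  x = 19: rhs = 12, matching y values: 9, 14 (2 points).
  x = 20: rhs = 9, matching y values: 3, 20 (2 points).
  x = 21: rhs = 11, matching y values: none (0 points).
  x = 22: rhs = 1, matching y values: 1, 22 (2 points).
Total affine count: 25.
Full point count |E(F_23)| = 25 + 1 = 26.
Hasse bound: |26 − (23+1)| = |2| = 2 ≤ 2√23 ≈ 9.5917 ✓.


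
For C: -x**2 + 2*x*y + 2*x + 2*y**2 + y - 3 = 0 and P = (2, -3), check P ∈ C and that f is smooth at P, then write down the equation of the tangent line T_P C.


Tangent line at P: -8*x - 7*y - 5 = 0.

Step 1: f(2, -3) = 0, so P lies on C.
Step 2: partial derivatives
  f_x(x, y) = -2*x + 2*y + 2, f_y(x, y) = 2*x + 4*y + 1.
  f_x(P) = -8, f_y(P) = -7 (gradient nonzero, so P is smooth).
Step 3: tangent line at P: -8·(x − 2) + -7·(y − -3) = 0.
Expanding: -8*x - 7*y - 5 = 0.


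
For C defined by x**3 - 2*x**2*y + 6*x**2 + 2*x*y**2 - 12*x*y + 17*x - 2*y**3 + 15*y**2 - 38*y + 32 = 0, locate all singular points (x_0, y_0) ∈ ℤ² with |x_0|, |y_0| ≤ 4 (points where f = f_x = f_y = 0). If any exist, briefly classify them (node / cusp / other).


Singular points: {(-1, 2)}; classification: node.

Compute partial derivatives:
  f_x = 3*x**2 - 4*x*y + 12*x + 2*y**2 - 12*y + 17.
  f_y = -2*x**2 + 4*x*y - 12*x - 6*y**2 + 30*y - 38.
Scan x_0 ∈ {−4, ..., 4}. For each x_0, f_y(x_0, y) is a polynomial in y; find its integer roots y ∈ {−4, ..., 4}, then test f_x and f at those candidates.
  x = -4: f_y(-4, y) = -6*y**2 + 14*y - 22; no integer root y with |y| ≤ 4.
  x = -3: f_y(-3, y) = -6*y**2 + 18*y - 20; no integer root y with |y| ≤ 4.
  x = -2: f_y(-2, y) = -6*y**2 + 22*y - 22; no integer root y with |y| ≤ 4.
  x = -1: f_y(-1, y) = -6*y**2 + 26*y - 28; vanishes at y ∈ {2}. (-1, 2): f_x = 0, f = 0 — SINGULAR.
  x = 0: f_y(0, y) = -6*y**2 + 30*y - 38; no integer root y with |y| ≤ 4.
  x = 1: f_y(1, y) = -6*y**2 + 34*y - 52; no integer root y with |y| ≤ 4.
  x = 2: f_y(2, y) = -6*y**2 + 38*y - 70; no integer root y with |y| ≤ 4.
  x = 3: f_y(3, y) = -6*y**2 + 42*y - 92; no integer root y with |y| ≤ 4.
  x = 4: f_y(4, y) = -6*y**2 + 46*y - 118; no integer root y with |y| ≤ 4.
Only singular point on the grid: (-1, 2).
Classify: substitute x = -1 + u, y = 2 + v and expand: f = u**3 - 2*u**2*v - u**2 + 2*u*v**2 - 2*v**3 + v**2.
No constant or linear terms (consistent with a singular point). Quadratic part: -u**2 + v**2. Cubic part: u**3 - 2*u**2*v + 2*u*v**2 - 2*v**3.
The quadratic part v**2 - u**2 = (v − u)(v + u) splits into two distinct linear factors, so there are two distinct tangent lines y − 2 = ±(x − -1) — this is a node (ordinary double point).
Classification: node.


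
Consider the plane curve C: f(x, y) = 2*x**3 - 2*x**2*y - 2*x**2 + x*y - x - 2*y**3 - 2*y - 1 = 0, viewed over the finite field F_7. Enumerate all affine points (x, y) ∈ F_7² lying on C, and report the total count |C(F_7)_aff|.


Affine F_7-points: {(0, 2), (1, 1), (4, 0), (5, 2)}; count = 4.

For each of the 49 pairs (x, y) ∈ F_7², evaluate f(x, y) mod 7. Record the zeros.
  x = 0: [0↦6, 1↦2, 2↦0, 3↦2, 4↦3, 5↦5, 6↦3]  zeros at y ∈ {2}
  x = 1: [0↦5, 1↦0, 2↦4, 3↦5, 4↦5, 5↦6, 6↦3]  zeros at y ∈ {1}
  x = 2: [0↦5, 1↦2, 2↦1, 3↦4, 4↦6, 5↦2, 6↦1]  zeros at y ∈ ∅
  x = 3: [0↦4, 1↦6, 2↦3, 3↦4, 4↦4, 5↦5, 6↦2]  zeros at y ∈ ∅
  x = 4: [0↦0, 1↦3, 2↦1, 3↦3, 4↦4, 5↦6, 6↦4]  zeros at y ∈ {0}
  x = 5: [0↦5, 1↦5, 2↦0, 3↦6, 4↦4, 5↦3, 6↦5]  zeros at y ∈ {2}
  x = 6: [0↦3, 1↦3, 2↦5, 3↦4, 4↦2, 5↦1, 6↦3]  zeros at y ∈ ∅
Collecting zeros: affine points = {(0, 2), (1, 1), (4, 0), (5, 2)}.
Total count |C(F_7)_aff| = 4.


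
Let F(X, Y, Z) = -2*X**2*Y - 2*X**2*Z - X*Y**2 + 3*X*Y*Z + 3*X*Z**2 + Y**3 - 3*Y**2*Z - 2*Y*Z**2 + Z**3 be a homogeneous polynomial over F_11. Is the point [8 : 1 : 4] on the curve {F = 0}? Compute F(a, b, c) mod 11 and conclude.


F(8,1,4) ≡ 7 (mod 11); P is NOT on the curve.

Evaluate F(8, 1, 4) term-by-term (mod 11).
  -2*X**2*Y ↦ -2·64·1·1 = -128
  -2*X**2*Z ↦ -2·64·1·4 = -512
  -X*Y**2 ↦ -1·8·1·1 = -8
  3*X*Y*Z ↦ 3·8·1·4 = 96
  3*X*Z**2 ↦ 3·8·1·16 = 384
  Y**3 ↦ 1·1·1·1 = 1
  -3*Y**2*Z ↦ -3·1·1·4 = -12
  -2*Y*Z**2 ↦ -2·1·1·16 = -32
  Z**3 ↦ 1·1·1·64 = 64
Sum: F(8, 1, 4) = (-128) + (-512) + (-8) + (96) + (384) + (1) + (-12) + (-32) + (64) = -147.
Reducing mod 11: -147 ≡ 7 (mod 11).
Since F(a, b, c) ≡ 7 ≠ 0 (mod 11), P does NOT lie on the curve.


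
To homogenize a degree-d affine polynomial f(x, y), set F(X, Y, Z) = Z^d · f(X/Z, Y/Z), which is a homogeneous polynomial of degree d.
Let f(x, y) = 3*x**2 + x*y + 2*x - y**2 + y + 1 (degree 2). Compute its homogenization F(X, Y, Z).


F(X, Y, Z) = 3*X**2 + X*Y + 2*X*Z - Y**2 + Y*Z + Z**2

deg(f) = 2.
Substitute x = X/Z, y = Y/Z into f, then multiply by Z^2.
  monomial 3·x^2·y^0 ↦ 3·X^2·Y^0·Z^0.
  monomial 1·x^1·y^1 ↦ 1·X^1·Y^1·Z^0.
  monomial 2·x^1·y^0 ↦ 2·X^1·Y^0·Z^1.
  monomial -1·x^0·y^2 ↦ -1·X^0·Y^2·Z^0.
  monomial 1·x^0·y^1 ↦ 1·X^0·Y^1·Z^1.
  monomial 1·x^0·y^0 ↦ 1·X^0·Y^0·Z^2.
Collecting: F(X, Y, Z) = 3*X**2 + X*Y + 2*X*Z - Y**2 + Y*Z + Z**2.


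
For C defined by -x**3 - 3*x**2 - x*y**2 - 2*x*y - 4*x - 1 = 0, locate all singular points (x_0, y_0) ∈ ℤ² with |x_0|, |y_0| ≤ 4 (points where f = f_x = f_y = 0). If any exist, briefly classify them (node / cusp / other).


Singular points: {(-1, -1)}; classification: cusp.

Compute partial derivatives:
  f_x = -3*x**2 - 6*x - y**2 - 2*y - 4.
  f_y = -2*x*y - 2*x.
Scan x_0 ∈ {−4, ..., 4}. For each x_0, f_y(x_0, y) is a polynomial in y; find its integer roots y ∈ {−4, ..., 4}, then test f_x and f at those candidates.
  x = -4: f_y(-4, y) = 8*y + 8; vanishes at y ∈ {-1}. (-4, -1): f_x = -27 ≠ 0.
  x = -3: f_y(-3, y) = 6*y + 6; vanishes at y ∈ {-1}. (-3, -1): f_x = -12 ≠ 0.
  x = -2: f_y(-2, y) = 4*y + 4; vanishes at y ∈ {-1}. (-2, -1): f_x = -3 ≠ 0.
  x = -1: f_y(-1, y) = 2*y + 2; vanishes at y ∈ {-1}. (-1, -1): f_x = 0, f = 0 — SINGULAR.
  x = 0: f_y(0, y) = 0; vanishes at y ∈ {-4, -3, -2, -1, 0, 1, 2, 3, 4}. (0, -4): f_x = -12 ≠ 0; (0, -3): f_x = -7 ≠ 0; (0, -2): f_x = -4 ≠ 0; (0, -1): f_x = -3 ≠ 0; (0, 0): f_x = -4 ≠ 0; (0, 1): f_x = -7 ≠ 0; (0, 2): f_x = -12 ≠ 0; (0, 3): f_x = -19 ≠ 0; (0, 4): f_x = -28 ≠ 0.
  x = 1: f_y(1, y) = -2*y - 2; vanishes at y ∈ {-1}. (1, -1): f_x = -12 ≠ 0.
  x = 2: f_y(2, y) = -4*y - 4; vanishes at y ∈ {-1}. (2, -1): f_x = -27 ≠ 0.
  x = 3: f_y(3, y) = -6*y - 6; vanishes at y ∈ {-1}. (3, -1): f_x = -48 ≠ 0.
  x = 4: f_y(4, y) = -8*y - 8; vanishes at y ∈ {-1}. (4, -1): f_x = -75 ≠ 0.
Only singular point on the grid: (-1, -1).
Classify: substitute x = -1 + u, y = -1 + v and expand: f = -u**3 - u*v**2 + v**2.
No constant or linear terms (consistent with a singular point). Quadratic part: v**2. Cubic part: -u**3 - u*v**2.
The quadratic part v**2 is a perfect square, so there is a single (double) tangent line v = 0, i.e. y = -1. Restricting the cubic part to that line (v = 0) leaves -u**3 ≠ 0, so f is not divisible by v and the branch is v² ≈ u**3 to lowest order — this is a cusp.
Classification: cusp.


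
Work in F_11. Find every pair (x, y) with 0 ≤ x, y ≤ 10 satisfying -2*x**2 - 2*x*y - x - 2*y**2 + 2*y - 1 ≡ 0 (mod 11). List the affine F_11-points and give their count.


Affine F_11-points: {(1, 3), (1, 8), (2, 0), (2, 10), (3, 0), (3, 9), (4, 9), (4, 10), (5, 1), (5, 6), (7, 8), (10, 1)}; count = 12.

For each of the 121 pairs (x, y) ∈ F_11², evaluate f(x, y) mod 11. Record the zeros.
  x = 0: [0↦10, 1↦10, 2↦6, 3↦9, 4↦8, 5↦3, 6↦5, 7↦3, 8↦8, 9↦9, 10↦6]  zeros at y ∈ ∅
  x = 1: [0↦7, 1↦5, 2↦10, 3↦0, 4↦8, 5↦1, 6↦1, 7↦8, 8↦0, 9↦10, 10↦5]  zeros at y ∈ {3, 8}
  x = 2: [0↦0, 1↦7, 2↦10, 3↦9, 4↦4, 5↦6, 6↦4, 7↦9, 8↦10, 9↦7, 10↦0]  zeros at y ∈ {0, 10}
  x = 3: [0↦0, 1↦5, 2↦6, 3↦3, 4↦7, 5↦7, 6↦3, 7↦6, 8↦5, 9↦0, 10↦2]  zeros at y ∈ {0, 9}
  x = 4: [0↦7, 1↦10, 2↦9, 3↦4, 4↦6, 5↦4, 6↦9, 7↦10, 8↦7, 9↦0, 10↦0]  zeros at y ∈ {9, 10}
  x = 5: [0↦10, 1↦0, 2↦8, 3↦1, 4↦1, 5↦8, 6↦0, 7↦10, 8↦5, 9↦7, 10↦5]  zeros at y ∈ {1, 6}
  x = 6: [0↦9, 1↦8, 2↦3, 3↦5, 4↦3, 5↦8, 6↦9, 7↦6, 8↦10, 9↦10, 10↦6]  zeros at y ∈ ∅
  x = 7: [0↦4, 1↦1, 2↦5, 3↦5, 4↦1, 5↦4, 6↦3, 7↦9, 8↦0, 9↦9, 10↦3]  zeros at y ∈ {8}
  x = 8: [0↦6, 1↦1, 2↦3, 3↦1, 4↦6, 5↦7, 6↦4, 7↦8, 8↦8, 9↦4, 10↦7]  zeros at y ∈ ∅
  x = 9: [0↦4, 1↦8, 2↦8, 3↦4, 4↦7, 5↦6, 6↦1, 7↦3, 8↦1, 9↦6, 10↦7]  zeros at y ∈ ∅
  x = 10: [0↦9, 1↦0, 2↦9, 3↦3, 4↦4, 5↦1, 6↦5, 7↦5, 8↦1, 9↦4, 10↦3]  zeros at y ∈ {1}
Collecting zeros: affine points = {(1, 3), (1, 8), (2, 0), (2, 10), (3, 0), (3, 9), (4, 9), (4, 10), (5, 1), (5, 6), (7, 8), (10, 1)}.
Total count |C(F_11)_aff| = 12.


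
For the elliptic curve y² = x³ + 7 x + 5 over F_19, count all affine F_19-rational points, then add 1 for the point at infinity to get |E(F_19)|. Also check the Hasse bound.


Affine points = {(0, 9), (0, 10), (6, 4), (6, 15), (7, 6), (7, 13), (10, 7), (10, 12), (11, 8), (11, 11), (14, 4), (14, 15), (18, 4), (18, 15)}; affine count = 14; |E(F_19)| = 15.

Discriminant check: Δ ∝ 4a³ + 27b² = 4·7³ + 27·5² = 4·343 + 27·25 ≡ 14 (mod 19). Nonzero ⇒ E is nonsingular.
For each x ∈ F_19, compute rhs = x³ + 7·x + 5 mod 19, then count y ∈ F_19 with y² ≡ rhs.
  x = 0: rhs = 5, matching y values: 9, 10 (2 points).
  x = 1: rhs = 13, matching y values: none (0 points).
  x = 2: rhs = 8, matching y values: none (0 points).
  x = 3: rhs = 15, matching y values: none (0 points).
  x = 4: rhs = 2, matching y values: none (0 points).
  x = 5: rhs = 13, matching y values: none (0 points).
  x = 6: rhs = 16, matching y values: 4, 15 (2 points).
  x = 7: rhs = 17, matching y values: 6, 13 (2 points).
  x = 8: rhs = 3, matching y values: none (0 points).
  x = 9: rhs = 18, matching y values: none (0 points).
  x = 10: rhs = 11, matching y values: 7, 12 (2 points).
  x = 11: rhs = 7, matching y values: 8, 11 (2 points).
  x = 12: rhs = 12, matching y values: none (0 points).
  x = 13: rhs = 13, matching y values: none (0 points).
  x = 14: rhs = 16, matching y values: 4, 15 (2 points).
  x = 15: rhs = 8, matching y values: none (0 points).
  x = 16: rhs = 14, matching y values: none (0 points).
  x = 17: rhs = 2, matching y values: none (0 points).
  x = 18: rhs = 16, matching y values: 4, 15 (2 points).
Total affine count: 14.
Full point count |E(F_19)| = 14 + 1 = 15.
Hasse bound: |15 − (19+1)| = |-5| = 5 ≤ 2√19 ≈ 8.7178 ✓.


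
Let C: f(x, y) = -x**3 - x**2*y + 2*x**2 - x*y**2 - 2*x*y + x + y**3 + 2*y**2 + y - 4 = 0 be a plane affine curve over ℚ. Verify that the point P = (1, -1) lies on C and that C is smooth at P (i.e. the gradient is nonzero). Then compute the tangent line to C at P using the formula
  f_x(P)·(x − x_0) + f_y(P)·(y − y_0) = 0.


Tangent line at P: 5*x - y - 6 = 0.

Step 1: f(1, -1) = 0, so P lies on C.
Step 2: partial derivatives
  f_x(x, y) = -3*x**2 - 2*x*y + 4*x - y**2 - 2*y + 1, f_y(x, y) = -x**2 - 2*x*y - 2*x + 3*y**2 + 4*y + 1.
  f_x(P) = 5, f_y(P) = -1 (gradient nonzero, so P is smooth).
Step 3: tangent line at P: 5·(x − 1) + -1·(y − -1) = 0.
Expanding: 5*x - y - 6 = 0.


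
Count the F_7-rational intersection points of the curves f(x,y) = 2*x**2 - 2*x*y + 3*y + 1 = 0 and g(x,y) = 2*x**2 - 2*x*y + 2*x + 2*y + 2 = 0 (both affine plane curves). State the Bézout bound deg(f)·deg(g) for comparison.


Common zeros: ∅; count = 0; Bézout bound = 4.

deg(f) = 2, deg(g) = 2, so Bézout bound = 4.
Scan x ∈ F_7. For each x, list the y ∈ F_7 with f(x, y) ≡ 0 and those with g(x, y) ≡ 0 (mod 7); the common zeros in that column are the intersection.
  x = 0: f ≡ 0 at y ∈ {2}; g ≡ 0 at y ∈ {6}; common: ∅.
  x = 1: f ≡ 0 at y ∈ {4}; g ≡ 0 at y ∈ ∅; common: ∅.
  x = 2: f ≡ 0 at y ∈ {2}; g ≡ 0 at y ∈ {0}; common: ∅.
  x = 3: f ≡ 0 at y ∈ {4}; g ≡ 0 at y ∈ {3}; common: ∅.
  x = 4: f ≡ 0 at y ∈ {1}; g ≡ 0 at y ∈ {0}; common: ∅.
  x = 5: f ≡ 0 at y ∈ ∅; g ≡ 0 at y ∈ {6}; common: ∅.
  x = 6: f ≡ 0 at y ∈ {5}; g ≡ 0 at y ∈ {3}; common: ∅.
Collecting: common zeros = ∅, so the count is 0.
Comparison with the Bézout bound: 0 ≤ 4 = deg(f)·deg(g), as expected for curves with no common component (the affine F_7-count falls short of the bound because intersections may lie at infinity, over extension fields, or carry multiplicity).


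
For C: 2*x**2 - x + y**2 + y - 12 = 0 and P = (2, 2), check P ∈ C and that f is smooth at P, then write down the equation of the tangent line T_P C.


Tangent line at P: 7*x + 5*y - 24 = 0.

Step 1: f(2, 2) = 0, so P lies on C.
Step 2: partial derivatives
  f_x(x, y) = 4*x - 1, f_y(x, y) = 2*y + 1.
  f_x(P) = 7, f_y(P) = 5 (gradient nonzero, so P is smooth).
Step 3: tangent line at P: 7·(x − 2) + 5·(y − 2) = 0.
Expanding: 7*x + 5*y - 24 = 0.


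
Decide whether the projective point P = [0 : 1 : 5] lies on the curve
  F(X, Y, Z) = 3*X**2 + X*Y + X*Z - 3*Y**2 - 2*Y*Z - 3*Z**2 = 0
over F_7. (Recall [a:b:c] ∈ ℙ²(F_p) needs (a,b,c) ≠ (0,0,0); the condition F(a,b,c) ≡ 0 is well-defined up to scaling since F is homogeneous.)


F(0,1,5) ≡ 3 (mod 7); P is NOT on the curve.

Evaluate F(0, 1, 5) term-by-term (mod 7).
  3*X**2 ↦ 3·0·1·1 = 0
  X*Y ↦ 1·0·1·1 = 0
  X*Z ↦ 1·0·1·5 = 0
  -3*Y**2 ↦ -3·1·1·1 = -3
  -2*Y*Z ↦ -2·1·1·5 = -10
  -3*Z**2 ↦ -3·1·1·25 = -75
Sum: F(0, 1, 5) = (0) + (0) + (0) + (-3) + (-10) + (-75) = -88.
Reducing mod 7: -88 ≡ 3 (mod 7).
Since F(a, b, c) ≡ 3 ≠ 0 (mod 7), P does NOT lie on the curve.


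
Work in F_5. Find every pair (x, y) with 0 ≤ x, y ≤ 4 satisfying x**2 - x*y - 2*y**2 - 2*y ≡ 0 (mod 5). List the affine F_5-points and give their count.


Affine F_5-points: {(0, 0), (0, 4), (4, 3), (4, 4)}; count = 4.

For each of the 25 pairs (x, y) ∈ F_5², evaluate f(x, y) mod 5. Record the zeros.
  x = 0: [0↦0, 1↦1, 2↦3, 3↦1, 4↦0]  zeros at y ∈ {0, 4}
  x = 1: [0↦1, 1↦1, 2↦2, 3↦4, 4↦2]  zeros at y ∈ ∅
  x = 2: [0↦4, 1↦3, 2↦3, 3↦4, 4↦1]  zeros at y ∈ ∅
  x = 3: [0↦4, 1↦2, 2↦1, 3↦1, 4↦2]  zeros at y ∈ ∅
  x = 4: [0↦1, 1↦3, 2↦1, 3↦0, 4↦0]  zeros at y ∈ {3, 4}
Collecting zeros: affine points = {(0, 0), (0, 4), (4, 3), (4, 4)}.
Total count |C(F_5)_aff| = 4.


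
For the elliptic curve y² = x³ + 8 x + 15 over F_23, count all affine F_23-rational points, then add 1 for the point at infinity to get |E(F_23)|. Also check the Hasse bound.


Affine points = {(1, 1), (1, 22), (2, 4), (2, 19), (6, 7), (6, 16), (7, 0), (8, 4), (8, 19), (11, 10), (11, 13), (13, 4), (13, 19), (17, 2), (17, 21), (22, 11), (22, 12)}; affine count = 17; |E(F_23)| = 18.

Discriminant check: Δ ∝ 4a³ + 27b² = 4·8³ + 27·15² = 4·512 + 27·225 ≡ 4 (mod 23). Nonzero ⇒ E is nonsingular.
For each x ∈ F_23, compute rhs = x³ + 8·x + 15 mod 23, then count y ∈ F_23 with y² ≡ rhs.
  x = 0: rhs = 15, matching y values: none (0 points).
  x = 1: rhs = 1, matching y values: 1, 22 (2 points).
  x = 2: rhs = 16, matching y values: 4, 19 (2 points).
  x = 3: rhs = 20, matching y values: none (0 points).
  x = 4: rhs = 19, matching y values: none (0 points).
  x = 5: rhs = 19, matching y values: none (0 points).
  x = 6: rhs = 3, matching y values: 7, 16 (2 points).
  x = 7: rhs = 0, matching y values: 0 (1 points).
  x = 8: rhs = 16, matching y values: 4, 19 (2 points).
  x = 9: rhs = 11, matching y values: none (0 points).
  x = 10: rhs = 14, matching y values: none (0 points).
  x = 11: rhs = 8, matching y values: 10, 13 (2 points).
  x = 12: rhs = 22, matching y values: none (0 points).
  x = 13: rhs = 16, matching y values: 4, 19 (2 points).
  x = 14: rhs = 19, matching y values: none (0 points).
  x = 15: rhs = 14, matching y values: none (0 points).
  x = 16: rhs = 7, matching y values: none (0 points).
  x = 17: rhs = 4, matching y values: 2, 21 (2 points).
  x = 18: rhs = 11, matching y values: none (0 points).
  x = 19: rhs = 11, matching y values: none (0 points).
  x = 20: rhs = 10, matching y values: none (0 points).
  x = 21: rhs = 14, matching y values: none (0 points).
  x = 22: rhs = 6, matching y values: 11, 12 (2 points).
Total affine count: 17.
Full point count |E(F_23)| = 17 + 1 = 18.
Hasse bound: |18 − (23+1)| = |-6| = 6 ≤ 2√23 ≈ 9.5917 ✓.


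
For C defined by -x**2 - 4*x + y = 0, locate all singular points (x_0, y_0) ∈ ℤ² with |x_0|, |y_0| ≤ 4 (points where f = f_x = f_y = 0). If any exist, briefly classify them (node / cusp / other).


No singular points in the scanned grid; C is smooth there.

Compute partial derivatives:
  f_x = -2*x - 4.
  f_y = 1.
f_y = 1 is a nonzero constant, so f_y never vanishes: no point (x, y) can satisfy f = f_x = f_y = 0. In particular no (x, y) ∈ {−4, ..., 4}² is singular; the curve is smooth.


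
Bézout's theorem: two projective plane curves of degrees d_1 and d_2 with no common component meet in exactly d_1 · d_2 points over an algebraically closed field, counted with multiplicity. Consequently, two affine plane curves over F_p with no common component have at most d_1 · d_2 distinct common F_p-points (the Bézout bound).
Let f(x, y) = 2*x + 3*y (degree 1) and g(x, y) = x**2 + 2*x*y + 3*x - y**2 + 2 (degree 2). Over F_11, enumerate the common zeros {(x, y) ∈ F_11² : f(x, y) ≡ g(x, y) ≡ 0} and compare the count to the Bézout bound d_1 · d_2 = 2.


Common zeros: {(2, 6), (5, 4)}; count = 2; Bézout bound = 2.

deg(f) = 1, deg(g) = 2, so Bézout bound = 2.
Scan x ∈ F_11. For each x, list the y ∈ F_11 with f(x, y) ≡ 0 and those with g(x, y) ≡ 0 (mod 11); the common zeros in that column are the intersection.
  x = 0: f ≡ 0 at y ∈ {0}; g ≡ 0 at y ∈ ∅; common: ∅.
  x = 1: f ≡ 0 at y ∈ {3}; g ≡ 0 at y ∈ ∅; common: ∅.
  x = 2: f ≡ 0 at y ∈ {6}; g ≡ 0 at y ∈ {6, 9}; common: {6}.
  x = 3: f ≡ 0 at y ∈ {9}; g ≡ 0 at y ∈ ∅; common: ∅.
  x = 4: f ≡ 0 at y ∈ {1}; g ≡ 0 at y ∈ ∅; common: ∅.
  x = 5: f ≡ 0 at y ∈ {4}; g ≡ 0 at y ∈ {4, 6}; common: {4}.
  x = 6: f ≡ 0 at y ∈ {7}; g ≡ 0 at y ∈ {4, 8}; common: ∅.
  x = 7: f ≡ 0 at y ∈ {10}; g ≡ 0 at y ∈ {7}; common: ∅.
  x = 8: f ≡ 0 at y ∈ {2}; g ≡ 0 at y ∈ {8}; common: ∅.
  x = 9: f ≡ 0 at y ∈ {5}; g ≡ 0 at y ∈ {0, 7}; common: ∅.
  x = 10: f ≡ 0 at y ∈ {8}; g ≡ 0 at y ∈ {0, 9}; common: ∅.
Collecting: common zeros = {(2, 6), (5, 4)}, so the count is 2.
Comparison with the Bézout bound: 2 ≤ 2 = deg(f)·deg(g), as expected for curves with no common component (the bound is attained).


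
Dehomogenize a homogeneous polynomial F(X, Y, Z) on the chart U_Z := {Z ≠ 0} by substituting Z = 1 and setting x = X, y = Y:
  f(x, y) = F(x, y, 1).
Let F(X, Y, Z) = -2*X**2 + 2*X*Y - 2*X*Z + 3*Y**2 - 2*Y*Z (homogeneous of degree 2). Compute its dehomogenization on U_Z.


f(x, y) = -2*x**2 + 2*x*y - 2*x + 3*y**2 - 2*y

On U_Z we set Z = 1. Each monomial c·X^i·Y^j·Z^k in F becomes c·x^i·y^j·1^k = c·x^i·y^j.
Substituting Z = 1: F(X, Y, 1) = -2*x**2 + 2*x*y - 2*x + 3*y**2 - 2*y.
Note: deg(f) ≤ deg(F) = 2; strict inequality happens when F is divisible by Z (lost terms).
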